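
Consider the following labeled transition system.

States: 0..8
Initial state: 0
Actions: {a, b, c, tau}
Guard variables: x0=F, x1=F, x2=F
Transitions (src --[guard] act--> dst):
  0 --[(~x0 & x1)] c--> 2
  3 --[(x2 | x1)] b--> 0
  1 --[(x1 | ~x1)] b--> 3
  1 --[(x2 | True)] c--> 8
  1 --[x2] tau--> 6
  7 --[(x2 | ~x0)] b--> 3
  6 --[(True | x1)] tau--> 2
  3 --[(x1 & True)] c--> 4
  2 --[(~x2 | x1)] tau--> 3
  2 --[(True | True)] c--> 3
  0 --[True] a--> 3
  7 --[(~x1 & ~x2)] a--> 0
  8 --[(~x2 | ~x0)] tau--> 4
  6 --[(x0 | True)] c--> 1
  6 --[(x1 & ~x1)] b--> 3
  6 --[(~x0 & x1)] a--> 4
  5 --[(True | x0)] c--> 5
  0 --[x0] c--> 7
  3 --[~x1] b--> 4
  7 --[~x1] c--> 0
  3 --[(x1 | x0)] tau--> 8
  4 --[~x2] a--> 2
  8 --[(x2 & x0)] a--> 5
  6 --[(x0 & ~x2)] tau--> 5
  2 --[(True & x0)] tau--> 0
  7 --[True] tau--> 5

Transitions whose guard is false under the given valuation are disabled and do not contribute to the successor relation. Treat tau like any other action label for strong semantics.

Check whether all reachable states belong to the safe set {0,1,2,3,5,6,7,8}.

Answer: INVARIANT VIOLATED at state 4

Working:
Safe = {0,1,2,3,5,6,7,8}
Reach set: {0,2,3,4}
  0: ok
  2: ok
  3: ok
  4: VIOLATES
witness against invariant: a·b → 4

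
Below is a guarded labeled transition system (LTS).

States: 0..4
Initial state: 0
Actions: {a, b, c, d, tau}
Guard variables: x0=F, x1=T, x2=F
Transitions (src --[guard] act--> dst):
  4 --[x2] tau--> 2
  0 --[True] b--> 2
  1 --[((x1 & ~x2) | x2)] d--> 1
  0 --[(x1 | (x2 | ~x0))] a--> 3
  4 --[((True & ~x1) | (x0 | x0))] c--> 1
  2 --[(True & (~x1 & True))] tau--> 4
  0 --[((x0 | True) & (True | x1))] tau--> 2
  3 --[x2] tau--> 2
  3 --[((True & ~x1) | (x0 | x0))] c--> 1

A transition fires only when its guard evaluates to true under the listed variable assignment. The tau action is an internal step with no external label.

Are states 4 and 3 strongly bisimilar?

Compute ~ classes (split until stable):
  round 0: {{0,1,2,3,4}}
  round 1: {{0},{1},{2,3,4}}
stable after 2 split(s): 3 block(s)
4∈{2,3,4}, 3∈{2,3,4}

Answer: BISIMILAR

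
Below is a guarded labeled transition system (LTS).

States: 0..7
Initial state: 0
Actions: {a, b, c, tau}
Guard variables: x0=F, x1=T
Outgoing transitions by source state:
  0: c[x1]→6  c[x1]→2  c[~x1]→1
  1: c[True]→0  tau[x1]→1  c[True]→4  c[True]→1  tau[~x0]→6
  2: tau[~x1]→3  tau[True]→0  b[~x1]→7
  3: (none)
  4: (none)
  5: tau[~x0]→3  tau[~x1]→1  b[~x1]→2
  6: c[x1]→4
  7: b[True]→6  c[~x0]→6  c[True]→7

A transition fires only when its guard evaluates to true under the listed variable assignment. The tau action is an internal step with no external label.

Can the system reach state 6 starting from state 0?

Answer: REACHABLE

Trace:
13 transition(s) survive guard evaluation.
Layer 0: {0}
Layer 1: {2,6}  total {0,2,6}
Layer 2: {4}  total {0,2,4,6}
Reach set: {0,2,4,6}
witness 6: c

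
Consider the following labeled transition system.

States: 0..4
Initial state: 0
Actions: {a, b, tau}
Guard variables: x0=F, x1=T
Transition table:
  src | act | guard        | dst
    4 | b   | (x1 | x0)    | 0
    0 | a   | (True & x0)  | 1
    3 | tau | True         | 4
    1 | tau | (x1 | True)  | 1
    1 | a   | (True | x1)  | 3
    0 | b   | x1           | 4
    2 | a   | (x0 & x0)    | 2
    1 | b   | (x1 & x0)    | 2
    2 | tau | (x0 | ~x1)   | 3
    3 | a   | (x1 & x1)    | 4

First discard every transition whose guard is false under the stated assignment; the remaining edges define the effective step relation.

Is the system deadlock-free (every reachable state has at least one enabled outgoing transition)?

Reachable = {0,4}
  0: b→4  [deg 1]
  4: b→0  [deg 1]

Answer: DEADLOCK-FREE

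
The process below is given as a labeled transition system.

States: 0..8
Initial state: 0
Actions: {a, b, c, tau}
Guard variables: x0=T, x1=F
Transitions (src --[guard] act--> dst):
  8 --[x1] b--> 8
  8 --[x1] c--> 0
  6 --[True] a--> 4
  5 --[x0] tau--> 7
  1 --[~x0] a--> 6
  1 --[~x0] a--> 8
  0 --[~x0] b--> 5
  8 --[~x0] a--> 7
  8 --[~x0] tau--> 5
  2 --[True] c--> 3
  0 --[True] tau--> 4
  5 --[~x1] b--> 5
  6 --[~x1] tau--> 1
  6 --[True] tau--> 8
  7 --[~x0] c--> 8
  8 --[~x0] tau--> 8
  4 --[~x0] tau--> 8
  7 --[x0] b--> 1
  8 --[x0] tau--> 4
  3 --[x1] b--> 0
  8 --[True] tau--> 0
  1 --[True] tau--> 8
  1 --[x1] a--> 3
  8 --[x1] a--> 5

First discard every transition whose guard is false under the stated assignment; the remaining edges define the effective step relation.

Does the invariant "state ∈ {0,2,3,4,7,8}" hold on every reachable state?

Safe = {0,2,3,4,7,8}
R = {0,4}
  0: ok
  4: ok

Answer: INVARIANT HOLDS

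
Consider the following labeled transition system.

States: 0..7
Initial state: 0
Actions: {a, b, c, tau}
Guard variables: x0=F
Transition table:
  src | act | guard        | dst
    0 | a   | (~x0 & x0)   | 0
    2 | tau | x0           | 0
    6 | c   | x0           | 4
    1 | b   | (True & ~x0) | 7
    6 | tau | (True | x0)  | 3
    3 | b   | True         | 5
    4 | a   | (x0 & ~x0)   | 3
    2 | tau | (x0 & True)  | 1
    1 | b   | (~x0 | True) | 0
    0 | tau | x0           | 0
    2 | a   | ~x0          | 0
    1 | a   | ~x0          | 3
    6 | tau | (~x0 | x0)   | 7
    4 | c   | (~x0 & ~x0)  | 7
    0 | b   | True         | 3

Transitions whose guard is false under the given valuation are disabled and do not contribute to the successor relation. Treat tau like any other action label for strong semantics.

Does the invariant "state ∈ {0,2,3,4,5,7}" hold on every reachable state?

Allowed set {0,2,3,4,5,7}
Reach set: {0,3,5}
  0: safe
  3: safe
  5: safe

Answer: INVARIANT HOLDS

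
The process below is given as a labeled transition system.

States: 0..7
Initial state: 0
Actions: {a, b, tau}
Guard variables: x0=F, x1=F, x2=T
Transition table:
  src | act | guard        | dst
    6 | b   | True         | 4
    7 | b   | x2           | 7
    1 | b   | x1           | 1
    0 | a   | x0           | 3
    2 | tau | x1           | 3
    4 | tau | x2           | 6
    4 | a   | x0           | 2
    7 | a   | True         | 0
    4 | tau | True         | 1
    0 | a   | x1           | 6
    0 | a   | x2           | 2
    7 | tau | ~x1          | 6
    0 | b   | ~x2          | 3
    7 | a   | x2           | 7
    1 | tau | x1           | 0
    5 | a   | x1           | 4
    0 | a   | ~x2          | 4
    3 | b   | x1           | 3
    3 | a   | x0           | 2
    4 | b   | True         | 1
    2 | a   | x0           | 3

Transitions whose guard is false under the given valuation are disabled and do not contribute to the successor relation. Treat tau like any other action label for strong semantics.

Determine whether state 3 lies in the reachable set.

9 transition(s) survive guard evaluation.
Layer 0: {0}
Layer 1: {2}  total {0,2}
R = {0,2}

Answer: UNREACHABLE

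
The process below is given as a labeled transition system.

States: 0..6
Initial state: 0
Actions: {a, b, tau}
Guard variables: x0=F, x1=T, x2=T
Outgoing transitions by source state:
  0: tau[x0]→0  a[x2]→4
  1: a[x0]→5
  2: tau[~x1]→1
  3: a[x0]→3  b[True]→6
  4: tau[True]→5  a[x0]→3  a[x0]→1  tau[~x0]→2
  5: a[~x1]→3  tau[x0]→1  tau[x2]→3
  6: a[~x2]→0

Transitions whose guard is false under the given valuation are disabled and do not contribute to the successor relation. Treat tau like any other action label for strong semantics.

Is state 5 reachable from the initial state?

Answer: REACHABLE

Trace:
5 transition(s) survive guard evaluation.
depth 0: {0}
depth 1: {4}  now seen {0,4}
depth 2: {2,5}  now seen {0,2,4,5}
depth 3: {3}  now seen {0,2,3,4,5}
depth 4: {6}  now seen {0,2,3,4,5,6}
Reachable = {0,2,3,4,5,6}
witness 5: a·tau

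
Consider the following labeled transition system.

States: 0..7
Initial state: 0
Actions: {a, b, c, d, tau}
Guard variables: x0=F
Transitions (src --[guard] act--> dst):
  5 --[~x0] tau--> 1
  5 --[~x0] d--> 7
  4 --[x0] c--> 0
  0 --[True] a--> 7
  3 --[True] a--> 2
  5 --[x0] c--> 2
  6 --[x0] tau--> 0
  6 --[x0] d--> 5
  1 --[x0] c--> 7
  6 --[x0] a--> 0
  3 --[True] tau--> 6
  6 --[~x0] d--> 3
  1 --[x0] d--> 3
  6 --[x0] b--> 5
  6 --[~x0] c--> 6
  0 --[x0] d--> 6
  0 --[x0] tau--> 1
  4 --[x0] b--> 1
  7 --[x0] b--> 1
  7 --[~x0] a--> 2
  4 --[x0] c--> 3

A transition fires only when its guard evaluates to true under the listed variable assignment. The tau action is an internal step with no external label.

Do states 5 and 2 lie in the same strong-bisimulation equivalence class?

Answer: NOT BISIMILAR

Analysis:
Refine partition for ~:
  π0 = {{0,1,2,3,4,5,6,7}}
  π1 = {{0,7},{1,2,4},{3},{5},{6}}
  π2 = {{0},{1,2,4},{3},{5},{6},{7}}
stable after 3 split(s): 6 block(s)
class of 5: {5}; class of 2: {1,2,4}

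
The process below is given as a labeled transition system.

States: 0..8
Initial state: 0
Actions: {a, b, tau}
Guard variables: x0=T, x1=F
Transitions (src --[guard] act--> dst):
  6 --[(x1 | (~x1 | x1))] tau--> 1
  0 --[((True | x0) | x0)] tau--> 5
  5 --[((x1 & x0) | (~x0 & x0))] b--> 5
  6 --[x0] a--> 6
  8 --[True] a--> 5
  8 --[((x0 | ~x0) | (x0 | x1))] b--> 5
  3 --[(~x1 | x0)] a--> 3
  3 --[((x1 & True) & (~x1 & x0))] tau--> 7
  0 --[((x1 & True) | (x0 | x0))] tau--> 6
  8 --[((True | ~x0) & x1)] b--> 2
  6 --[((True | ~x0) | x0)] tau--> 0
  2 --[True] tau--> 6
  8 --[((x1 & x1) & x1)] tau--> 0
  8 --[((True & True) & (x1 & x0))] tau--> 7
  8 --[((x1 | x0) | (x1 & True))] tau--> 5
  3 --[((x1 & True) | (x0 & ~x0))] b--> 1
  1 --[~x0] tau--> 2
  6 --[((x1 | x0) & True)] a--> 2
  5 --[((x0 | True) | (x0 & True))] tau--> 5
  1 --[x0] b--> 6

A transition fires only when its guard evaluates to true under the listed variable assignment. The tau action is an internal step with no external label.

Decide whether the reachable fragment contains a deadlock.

Reachable = {0,1,2,5,6}
  0: tau→5  tau→6  [2 exit(s)]
  1: b→6  [1 exit(s)]
  2: tau→6  [1 exit(s)]
  5: tau→5  [1 exit(s)]
  6: a→2  a→6  tau→0  tau→1  [4 exit(s)]

Answer: DEADLOCK-FREE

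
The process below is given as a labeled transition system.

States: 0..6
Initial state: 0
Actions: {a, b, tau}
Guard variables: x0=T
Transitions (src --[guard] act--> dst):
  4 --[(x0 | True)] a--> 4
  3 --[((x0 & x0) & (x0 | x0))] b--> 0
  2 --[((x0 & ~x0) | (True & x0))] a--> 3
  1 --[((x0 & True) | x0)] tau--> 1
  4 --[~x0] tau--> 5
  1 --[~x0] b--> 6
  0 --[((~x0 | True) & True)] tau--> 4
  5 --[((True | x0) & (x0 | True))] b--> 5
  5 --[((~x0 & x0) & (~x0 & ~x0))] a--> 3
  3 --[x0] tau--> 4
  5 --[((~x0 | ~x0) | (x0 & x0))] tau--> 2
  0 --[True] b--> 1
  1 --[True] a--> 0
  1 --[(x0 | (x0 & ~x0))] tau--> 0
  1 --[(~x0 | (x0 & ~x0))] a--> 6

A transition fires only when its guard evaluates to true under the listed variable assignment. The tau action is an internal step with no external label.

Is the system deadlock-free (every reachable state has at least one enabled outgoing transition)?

Answer: DEADLOCK-FREE

Trace:
Reachable = {0,1,4}
  0: b→1  tau→4  [2 out]
  1: a→0  tau→0  tau→1  [3 out]
  4: a→4  [1 out]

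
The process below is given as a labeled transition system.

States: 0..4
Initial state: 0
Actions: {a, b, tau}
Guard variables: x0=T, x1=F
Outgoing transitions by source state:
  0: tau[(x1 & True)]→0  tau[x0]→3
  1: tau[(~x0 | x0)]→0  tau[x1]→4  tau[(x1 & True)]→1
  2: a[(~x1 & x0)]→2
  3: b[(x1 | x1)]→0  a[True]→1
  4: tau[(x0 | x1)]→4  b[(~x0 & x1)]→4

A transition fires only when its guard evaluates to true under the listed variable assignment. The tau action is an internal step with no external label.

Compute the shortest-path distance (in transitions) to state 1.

Breadth-first toward 1:
  Layer 0: {0}
  Layer 1: {3}
  Layer 2: {1}
first hit 1 at d=2 via tau·a

Answer: 2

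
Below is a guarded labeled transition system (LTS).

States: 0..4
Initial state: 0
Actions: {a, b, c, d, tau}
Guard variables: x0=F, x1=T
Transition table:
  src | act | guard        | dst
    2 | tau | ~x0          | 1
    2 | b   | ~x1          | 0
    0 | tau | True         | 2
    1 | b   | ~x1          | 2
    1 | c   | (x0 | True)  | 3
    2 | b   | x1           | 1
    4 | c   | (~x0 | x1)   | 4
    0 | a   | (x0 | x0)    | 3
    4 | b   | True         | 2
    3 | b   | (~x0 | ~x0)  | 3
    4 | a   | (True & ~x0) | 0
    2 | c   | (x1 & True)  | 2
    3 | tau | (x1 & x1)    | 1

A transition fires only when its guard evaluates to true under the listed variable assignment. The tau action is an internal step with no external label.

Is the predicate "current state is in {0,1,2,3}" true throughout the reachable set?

Allowed set {0,1,2,3}
R = {0,1,2,3}
  0: safe
  1: safe
  2: safe
  3: safe

Answer: INVARIANT HOLDS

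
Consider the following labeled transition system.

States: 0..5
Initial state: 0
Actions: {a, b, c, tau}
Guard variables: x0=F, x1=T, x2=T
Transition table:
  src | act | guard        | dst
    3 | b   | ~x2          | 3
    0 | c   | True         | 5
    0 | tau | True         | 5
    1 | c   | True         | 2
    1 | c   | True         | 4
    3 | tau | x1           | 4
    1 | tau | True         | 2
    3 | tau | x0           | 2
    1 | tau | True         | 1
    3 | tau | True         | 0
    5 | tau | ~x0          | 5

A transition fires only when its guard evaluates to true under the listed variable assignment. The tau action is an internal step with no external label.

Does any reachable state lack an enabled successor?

Answer: DEADLOCK-FREE

Analysis:
R = {0,5}
  0: c→5  tau→5  [2 exit(s)]
  5: tau→5  [1 exit(s)]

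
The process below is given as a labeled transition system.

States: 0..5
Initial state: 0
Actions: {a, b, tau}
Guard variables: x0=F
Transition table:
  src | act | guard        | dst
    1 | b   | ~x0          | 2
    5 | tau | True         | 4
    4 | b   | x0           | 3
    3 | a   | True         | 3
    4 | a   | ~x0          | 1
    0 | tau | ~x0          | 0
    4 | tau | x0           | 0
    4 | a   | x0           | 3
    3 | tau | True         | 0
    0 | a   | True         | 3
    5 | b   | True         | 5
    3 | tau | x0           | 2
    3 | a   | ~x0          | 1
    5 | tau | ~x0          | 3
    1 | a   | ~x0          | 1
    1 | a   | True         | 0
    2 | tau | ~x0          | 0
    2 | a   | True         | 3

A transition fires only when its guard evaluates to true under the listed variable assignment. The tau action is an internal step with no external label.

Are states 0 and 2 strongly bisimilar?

Bisimulation quotient by refinement:
  P[0] = {{0,1,2,3,4,5}}
  P[1] = {{0,2,3},{1},{4},{5}}
  P[2] = {{0,2},{1},{3},{4},{5}}
stable after 3 split(s): 5 block(s)
[0]={0,2}  [2]={0,2}

Answer: BISIMILAR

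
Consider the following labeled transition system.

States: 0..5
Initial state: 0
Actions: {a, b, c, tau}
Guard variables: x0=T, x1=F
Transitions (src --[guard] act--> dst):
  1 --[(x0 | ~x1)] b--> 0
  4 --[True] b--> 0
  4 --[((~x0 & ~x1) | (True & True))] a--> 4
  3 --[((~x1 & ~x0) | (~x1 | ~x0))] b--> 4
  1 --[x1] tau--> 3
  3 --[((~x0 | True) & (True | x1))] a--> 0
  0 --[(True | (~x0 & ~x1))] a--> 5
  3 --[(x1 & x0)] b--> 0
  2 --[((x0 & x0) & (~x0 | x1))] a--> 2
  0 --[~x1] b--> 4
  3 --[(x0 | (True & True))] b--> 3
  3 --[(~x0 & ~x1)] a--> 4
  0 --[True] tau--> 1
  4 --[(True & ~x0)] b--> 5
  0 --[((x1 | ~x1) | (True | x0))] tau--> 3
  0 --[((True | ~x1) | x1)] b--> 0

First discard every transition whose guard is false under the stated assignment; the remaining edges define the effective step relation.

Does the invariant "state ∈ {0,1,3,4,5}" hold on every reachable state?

Safe = {0,1,3,4,5}
Reachable = {0,1,3,4,5}
  0: ok
  1: ok
  3: ok
  4: ok
  5: ok

Answer: INVARIANT HOLDS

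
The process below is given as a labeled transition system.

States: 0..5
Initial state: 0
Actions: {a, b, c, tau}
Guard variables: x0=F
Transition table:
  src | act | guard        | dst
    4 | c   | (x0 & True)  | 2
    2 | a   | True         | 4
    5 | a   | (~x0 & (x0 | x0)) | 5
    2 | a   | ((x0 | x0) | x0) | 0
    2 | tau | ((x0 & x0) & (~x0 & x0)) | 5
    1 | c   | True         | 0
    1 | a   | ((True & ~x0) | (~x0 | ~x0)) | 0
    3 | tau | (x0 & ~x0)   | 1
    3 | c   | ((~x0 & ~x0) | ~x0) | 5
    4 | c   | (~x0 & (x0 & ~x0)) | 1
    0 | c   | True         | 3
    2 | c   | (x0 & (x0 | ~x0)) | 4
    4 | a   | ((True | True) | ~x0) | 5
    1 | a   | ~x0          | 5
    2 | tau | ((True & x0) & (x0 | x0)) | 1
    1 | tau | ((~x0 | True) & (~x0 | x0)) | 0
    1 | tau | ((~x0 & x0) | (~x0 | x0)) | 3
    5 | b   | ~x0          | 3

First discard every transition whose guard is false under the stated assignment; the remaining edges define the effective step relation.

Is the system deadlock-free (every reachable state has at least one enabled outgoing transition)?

Answer: DEADLOCK-FREE

Trace:
Reach set: {0,3,5}
  0: c→3  [deg 1]
  3: c→5  [deg 1]
  5: b→3  [deg 1]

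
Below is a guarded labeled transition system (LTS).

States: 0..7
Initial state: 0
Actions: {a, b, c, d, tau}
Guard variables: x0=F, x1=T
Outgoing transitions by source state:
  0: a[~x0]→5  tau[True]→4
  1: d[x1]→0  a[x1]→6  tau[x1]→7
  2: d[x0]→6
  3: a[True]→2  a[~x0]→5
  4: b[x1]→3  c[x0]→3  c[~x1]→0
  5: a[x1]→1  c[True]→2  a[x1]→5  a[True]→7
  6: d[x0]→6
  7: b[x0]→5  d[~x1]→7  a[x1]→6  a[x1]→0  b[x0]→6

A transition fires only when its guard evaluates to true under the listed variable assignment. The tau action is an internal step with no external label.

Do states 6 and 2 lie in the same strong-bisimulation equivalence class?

Bisimulation quotient by refinement:
  π0 = {{0,1,2,3,4,5,6,7}}
  π1 = {{0},{1},{2,6},{3,7},{4},{5}}
  π2 = {{0},{1},{2,6},{3},{4},{5},{7}}
7 equivalence class(es) (converged in 3)
6∈{2,6}, 2∈{2,6}

Answer: BISIMILAR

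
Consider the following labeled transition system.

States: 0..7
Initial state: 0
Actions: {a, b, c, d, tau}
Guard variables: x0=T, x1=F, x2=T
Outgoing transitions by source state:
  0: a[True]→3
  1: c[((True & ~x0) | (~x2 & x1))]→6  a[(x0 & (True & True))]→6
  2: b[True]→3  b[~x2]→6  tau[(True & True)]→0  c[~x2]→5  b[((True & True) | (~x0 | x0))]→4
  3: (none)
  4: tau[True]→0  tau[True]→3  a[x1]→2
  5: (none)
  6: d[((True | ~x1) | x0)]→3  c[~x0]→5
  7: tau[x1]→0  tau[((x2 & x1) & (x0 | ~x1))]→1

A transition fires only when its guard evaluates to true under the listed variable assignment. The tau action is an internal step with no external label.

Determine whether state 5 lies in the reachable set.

Answer: UNREACHABLE

Working:
8 transition(s) survive guard evaluation.
L0 = {0}
L1 = {3}  now seen {0,3}
R = {0,3}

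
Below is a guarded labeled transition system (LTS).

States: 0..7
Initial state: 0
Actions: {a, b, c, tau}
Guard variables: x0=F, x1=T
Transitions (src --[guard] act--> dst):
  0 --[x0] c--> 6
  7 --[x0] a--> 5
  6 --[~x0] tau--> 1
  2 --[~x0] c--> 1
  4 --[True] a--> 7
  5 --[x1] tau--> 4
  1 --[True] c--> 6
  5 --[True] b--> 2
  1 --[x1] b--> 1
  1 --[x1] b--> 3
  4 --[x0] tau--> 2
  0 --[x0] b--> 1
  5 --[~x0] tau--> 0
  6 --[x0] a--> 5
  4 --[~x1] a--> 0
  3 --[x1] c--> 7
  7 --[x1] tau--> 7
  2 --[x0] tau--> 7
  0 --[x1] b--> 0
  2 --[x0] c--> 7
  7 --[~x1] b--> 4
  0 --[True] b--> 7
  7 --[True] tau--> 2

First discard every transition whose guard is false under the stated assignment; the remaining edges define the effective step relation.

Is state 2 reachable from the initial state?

After dropping false guards: 14 live edges.
L0 = {0}
L1 = {7}  cumulative {0,7}
L2 = {2}  cumulative {0,2,7}
L3 = {1}  cumulative {0,1,2,7}
L4 = {3,6}  cumulative {0,1,2,3,6,7}
R = {0,1,2,3,6,7}
witness 2: b·tau

Answer: REACHABLE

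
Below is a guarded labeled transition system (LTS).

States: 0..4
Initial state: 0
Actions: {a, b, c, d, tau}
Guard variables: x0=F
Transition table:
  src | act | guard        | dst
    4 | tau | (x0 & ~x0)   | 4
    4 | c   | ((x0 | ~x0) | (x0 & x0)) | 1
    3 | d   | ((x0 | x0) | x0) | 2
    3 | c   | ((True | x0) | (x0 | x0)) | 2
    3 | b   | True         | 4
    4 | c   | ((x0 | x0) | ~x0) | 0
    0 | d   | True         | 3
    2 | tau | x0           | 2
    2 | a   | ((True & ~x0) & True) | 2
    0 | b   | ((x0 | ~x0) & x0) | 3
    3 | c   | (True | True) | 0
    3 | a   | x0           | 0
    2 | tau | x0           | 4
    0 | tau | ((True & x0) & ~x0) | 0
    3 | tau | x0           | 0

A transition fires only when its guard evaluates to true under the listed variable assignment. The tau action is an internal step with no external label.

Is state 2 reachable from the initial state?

Guard filter leaves 7 enabled edge(s).
L0 = {0}
L1 = {3}  now seen {0,3}
L2 = {2,4}  now seen {0,2,3,4}
L3 = {1}  now seen {0,1,2,3,4}
Reachable = {0,1,2,3,4}
trace reaching 2: d·c

Answer: REACHABLE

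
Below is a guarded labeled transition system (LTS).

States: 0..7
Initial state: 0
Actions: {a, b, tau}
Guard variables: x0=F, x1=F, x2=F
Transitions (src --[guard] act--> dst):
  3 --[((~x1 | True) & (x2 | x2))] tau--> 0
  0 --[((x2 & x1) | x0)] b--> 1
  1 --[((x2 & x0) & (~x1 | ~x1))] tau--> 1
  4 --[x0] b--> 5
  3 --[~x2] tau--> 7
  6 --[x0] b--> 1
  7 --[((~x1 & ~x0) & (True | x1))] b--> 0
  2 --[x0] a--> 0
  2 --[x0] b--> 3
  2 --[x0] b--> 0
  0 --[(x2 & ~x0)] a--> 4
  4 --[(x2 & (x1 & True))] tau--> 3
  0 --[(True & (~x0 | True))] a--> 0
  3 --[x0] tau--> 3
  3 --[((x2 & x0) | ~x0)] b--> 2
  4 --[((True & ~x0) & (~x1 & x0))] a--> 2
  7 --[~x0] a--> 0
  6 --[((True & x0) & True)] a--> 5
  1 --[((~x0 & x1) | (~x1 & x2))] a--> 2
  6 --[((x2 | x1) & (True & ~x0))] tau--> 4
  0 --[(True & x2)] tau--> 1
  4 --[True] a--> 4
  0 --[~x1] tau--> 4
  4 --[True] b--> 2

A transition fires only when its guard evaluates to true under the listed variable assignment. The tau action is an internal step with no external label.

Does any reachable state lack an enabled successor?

Answer: DEADLOCK at state 2

Trace:
R = {0,2,4}
  0: a→0  tau→4  [deg 2]
  2: ∅  [deadlock]
  4: a→4  b→2  [deg 2]
trace reaching 2: tau·b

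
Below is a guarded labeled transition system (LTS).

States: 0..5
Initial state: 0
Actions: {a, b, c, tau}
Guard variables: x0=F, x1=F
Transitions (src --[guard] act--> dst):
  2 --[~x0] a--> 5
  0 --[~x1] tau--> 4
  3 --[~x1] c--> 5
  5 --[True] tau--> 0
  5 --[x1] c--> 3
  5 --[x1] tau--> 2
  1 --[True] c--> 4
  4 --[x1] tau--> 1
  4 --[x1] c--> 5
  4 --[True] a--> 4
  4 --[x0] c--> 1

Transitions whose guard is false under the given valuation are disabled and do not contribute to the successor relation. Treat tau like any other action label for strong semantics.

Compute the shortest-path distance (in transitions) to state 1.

Answer: UNREACHABLE

Analysis:
Breadth-first toward 1:
  L0 = {0}
  L1 = {4}
1 never appears.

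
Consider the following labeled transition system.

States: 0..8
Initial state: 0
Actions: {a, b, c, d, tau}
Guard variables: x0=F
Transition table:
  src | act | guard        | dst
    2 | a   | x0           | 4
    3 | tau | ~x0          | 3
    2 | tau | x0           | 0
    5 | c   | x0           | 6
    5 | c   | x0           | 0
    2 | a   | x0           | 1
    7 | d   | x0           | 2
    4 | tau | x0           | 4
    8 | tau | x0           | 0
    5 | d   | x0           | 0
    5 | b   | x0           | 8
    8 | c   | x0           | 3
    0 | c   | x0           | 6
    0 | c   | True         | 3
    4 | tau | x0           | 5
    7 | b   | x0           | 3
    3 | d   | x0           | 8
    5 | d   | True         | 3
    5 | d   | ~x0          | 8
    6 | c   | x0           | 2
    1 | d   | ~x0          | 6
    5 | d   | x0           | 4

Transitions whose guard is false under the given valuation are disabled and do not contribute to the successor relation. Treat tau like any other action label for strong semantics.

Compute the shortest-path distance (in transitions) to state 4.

Layered search for 4:
  Layer 0: {0}
  Layer 1: {3}
4 never appears.

Answer: UNREACHABLE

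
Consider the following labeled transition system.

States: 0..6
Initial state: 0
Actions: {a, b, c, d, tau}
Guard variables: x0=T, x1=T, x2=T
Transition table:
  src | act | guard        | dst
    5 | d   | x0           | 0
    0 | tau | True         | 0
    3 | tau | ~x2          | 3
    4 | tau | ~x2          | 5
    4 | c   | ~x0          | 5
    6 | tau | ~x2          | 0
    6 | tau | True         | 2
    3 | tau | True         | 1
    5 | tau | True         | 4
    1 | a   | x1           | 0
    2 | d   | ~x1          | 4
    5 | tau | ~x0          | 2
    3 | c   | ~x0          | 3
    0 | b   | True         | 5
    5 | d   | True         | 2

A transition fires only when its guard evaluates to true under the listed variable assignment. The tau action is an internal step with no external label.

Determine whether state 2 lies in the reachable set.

8 transition(s) survive guard evaluation.
Layer 0: {0}
Layer 1: {5}  cumulative {0,5}
Layer 2: {2,4}  cumulative {0,2,4,5}
Reach set: {0,2,4,5}
Path to 2: b·d

Answer: REACHABLE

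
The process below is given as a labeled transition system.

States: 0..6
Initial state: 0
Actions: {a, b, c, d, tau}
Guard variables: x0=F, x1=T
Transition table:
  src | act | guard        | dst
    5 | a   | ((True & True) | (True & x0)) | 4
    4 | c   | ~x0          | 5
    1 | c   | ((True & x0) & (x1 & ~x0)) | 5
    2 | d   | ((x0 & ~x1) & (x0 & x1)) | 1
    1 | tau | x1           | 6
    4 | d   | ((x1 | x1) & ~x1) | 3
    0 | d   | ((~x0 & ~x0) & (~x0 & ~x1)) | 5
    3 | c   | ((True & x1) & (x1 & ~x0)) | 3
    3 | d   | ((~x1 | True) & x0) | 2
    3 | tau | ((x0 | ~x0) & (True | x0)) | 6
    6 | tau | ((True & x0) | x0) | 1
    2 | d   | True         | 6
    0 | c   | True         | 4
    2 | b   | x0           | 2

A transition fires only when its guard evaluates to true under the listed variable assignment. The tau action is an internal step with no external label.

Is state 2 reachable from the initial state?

7 transition(s) survive guard evaluation.
L0 = {0}
L1 = {4}  total {0,4}
L2 = {5}  total {0,4,5}
R = {0,4,5}

Answer: UNREACHABLE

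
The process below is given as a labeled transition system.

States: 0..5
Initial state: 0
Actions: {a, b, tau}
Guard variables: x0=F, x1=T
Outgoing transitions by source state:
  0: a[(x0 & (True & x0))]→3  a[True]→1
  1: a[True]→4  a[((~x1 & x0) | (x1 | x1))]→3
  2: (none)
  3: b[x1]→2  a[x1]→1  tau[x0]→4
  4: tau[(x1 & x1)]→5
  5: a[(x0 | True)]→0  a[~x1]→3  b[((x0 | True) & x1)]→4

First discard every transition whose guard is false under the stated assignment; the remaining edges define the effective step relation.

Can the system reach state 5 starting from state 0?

Answer: REACHABLE

Trace:
Guard filter leaves 8 enabled edge(s).
Layer 0: {0}
Layer 1: {1}  total {0,1}
Layer 2: {3,4}  total {0,1,3,4}
Layer 3: {2,5}  total {0,1,2,3,4,5}
Reach set: {0,1,2,3,4,5}
trace reaching 5: a·a·tau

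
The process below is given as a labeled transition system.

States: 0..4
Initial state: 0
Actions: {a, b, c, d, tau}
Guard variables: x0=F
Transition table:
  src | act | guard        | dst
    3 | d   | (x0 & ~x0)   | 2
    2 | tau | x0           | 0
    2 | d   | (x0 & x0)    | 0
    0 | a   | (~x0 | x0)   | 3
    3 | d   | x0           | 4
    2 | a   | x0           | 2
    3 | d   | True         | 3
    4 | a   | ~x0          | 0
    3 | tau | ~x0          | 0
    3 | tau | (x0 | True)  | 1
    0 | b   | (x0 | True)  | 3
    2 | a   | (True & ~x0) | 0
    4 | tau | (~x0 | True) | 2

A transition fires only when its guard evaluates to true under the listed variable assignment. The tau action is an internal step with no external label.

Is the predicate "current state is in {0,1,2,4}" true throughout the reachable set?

Inv-set: {0,1,2,4}
Reachable = {0,1,3}
  0: safe
  1: safe
  3: ✗ unsafe
counterexample path to 3: a

Answer: INVARIANT VIOLATED at state 3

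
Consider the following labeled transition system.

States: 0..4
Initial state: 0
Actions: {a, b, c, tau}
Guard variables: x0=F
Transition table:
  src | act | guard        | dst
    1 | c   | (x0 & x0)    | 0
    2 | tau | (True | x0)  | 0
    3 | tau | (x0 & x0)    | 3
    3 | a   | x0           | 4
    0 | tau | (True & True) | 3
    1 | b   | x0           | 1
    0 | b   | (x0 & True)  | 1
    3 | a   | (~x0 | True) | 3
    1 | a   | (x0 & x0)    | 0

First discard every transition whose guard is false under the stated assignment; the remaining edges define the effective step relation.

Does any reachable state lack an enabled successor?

R = {0,3}
  0: tau→3  [deg 1]
  3: a→3  [deg 1]

Answer: DEADLOCK-FREE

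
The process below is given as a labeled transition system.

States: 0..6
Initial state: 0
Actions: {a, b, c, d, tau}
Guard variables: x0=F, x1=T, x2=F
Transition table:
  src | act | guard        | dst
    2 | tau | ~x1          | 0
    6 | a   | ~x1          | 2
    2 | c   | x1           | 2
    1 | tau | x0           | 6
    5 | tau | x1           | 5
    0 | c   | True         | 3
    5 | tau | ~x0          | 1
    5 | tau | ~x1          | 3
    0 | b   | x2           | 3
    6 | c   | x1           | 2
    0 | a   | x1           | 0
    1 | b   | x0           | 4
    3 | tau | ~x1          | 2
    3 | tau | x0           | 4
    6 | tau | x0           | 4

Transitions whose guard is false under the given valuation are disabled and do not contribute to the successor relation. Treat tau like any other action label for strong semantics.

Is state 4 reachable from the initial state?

Answer: UNREACHABLE

Working:
6 transition(s) survive guard evaluation.
depth 0: {0}
depth 1: {3}  now seen {0,3}
Reachable = {0,3}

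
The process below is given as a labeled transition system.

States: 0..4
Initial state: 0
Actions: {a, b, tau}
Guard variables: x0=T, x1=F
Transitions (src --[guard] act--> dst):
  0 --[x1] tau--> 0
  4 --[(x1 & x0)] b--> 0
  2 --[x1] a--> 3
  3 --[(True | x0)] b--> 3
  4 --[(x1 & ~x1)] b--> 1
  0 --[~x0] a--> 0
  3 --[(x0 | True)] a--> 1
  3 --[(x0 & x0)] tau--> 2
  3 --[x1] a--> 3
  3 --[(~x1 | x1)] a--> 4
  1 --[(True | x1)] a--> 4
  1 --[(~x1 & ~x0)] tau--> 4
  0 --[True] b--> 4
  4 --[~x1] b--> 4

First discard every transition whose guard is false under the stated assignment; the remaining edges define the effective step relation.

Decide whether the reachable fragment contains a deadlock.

Answer: DEADLOCK-FREE

Working:
Reach set: {0,4}
  0: b→4  [1 out]
  4: b→4  [1 out]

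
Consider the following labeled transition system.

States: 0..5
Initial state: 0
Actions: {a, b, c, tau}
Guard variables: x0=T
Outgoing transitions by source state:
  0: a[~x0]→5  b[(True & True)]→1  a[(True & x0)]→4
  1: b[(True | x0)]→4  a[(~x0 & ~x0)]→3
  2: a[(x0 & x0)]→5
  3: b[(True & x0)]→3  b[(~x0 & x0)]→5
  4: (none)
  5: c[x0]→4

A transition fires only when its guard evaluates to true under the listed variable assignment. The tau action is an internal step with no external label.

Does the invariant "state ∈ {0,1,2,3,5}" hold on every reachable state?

Safe = {0,1,2,3,5}
R = {0,1,4}
  0: ✓
  1: ✓
  4: VIOLATES
reach 4 via a — violates

Answer: INVARIANT VIOLATED at state 4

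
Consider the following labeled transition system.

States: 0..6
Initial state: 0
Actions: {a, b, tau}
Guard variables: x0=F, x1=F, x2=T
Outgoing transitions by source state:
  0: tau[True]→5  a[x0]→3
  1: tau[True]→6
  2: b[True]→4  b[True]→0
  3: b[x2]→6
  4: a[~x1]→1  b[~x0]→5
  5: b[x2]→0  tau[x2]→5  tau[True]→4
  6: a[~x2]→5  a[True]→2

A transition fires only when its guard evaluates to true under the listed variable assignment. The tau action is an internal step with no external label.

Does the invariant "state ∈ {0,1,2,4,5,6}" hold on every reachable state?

Answer: INVARIANT HOLDS

Trace:
Allowed set {0,1,2,4,5,6}
Reachable = {0,1,2,4,5,6}
  0: safe
  1: safe
  2: safe
  4: safe
  5: safe
  6: safe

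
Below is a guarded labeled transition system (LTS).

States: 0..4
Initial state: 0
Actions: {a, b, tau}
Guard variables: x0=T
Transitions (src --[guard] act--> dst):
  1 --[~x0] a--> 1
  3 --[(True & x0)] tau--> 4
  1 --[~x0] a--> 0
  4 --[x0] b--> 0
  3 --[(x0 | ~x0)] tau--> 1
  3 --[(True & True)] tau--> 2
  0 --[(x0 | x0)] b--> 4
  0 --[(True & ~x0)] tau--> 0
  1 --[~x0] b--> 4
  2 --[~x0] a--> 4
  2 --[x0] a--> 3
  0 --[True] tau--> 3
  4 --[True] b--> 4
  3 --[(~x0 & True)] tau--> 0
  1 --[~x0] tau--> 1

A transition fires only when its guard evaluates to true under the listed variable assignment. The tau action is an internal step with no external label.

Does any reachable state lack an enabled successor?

Reachable = {0,1,2,3,4}
  0: b→4  tau→3  [2 out]
  1: ∅  [STUCK]
  2: a→3  [1 out]
  3: tau→1  tau→2  tau→4  [3 out]
  4: b→0  b→4  [2 out]
witness 1: tau·tau

Answer: DEADLOCK at state 1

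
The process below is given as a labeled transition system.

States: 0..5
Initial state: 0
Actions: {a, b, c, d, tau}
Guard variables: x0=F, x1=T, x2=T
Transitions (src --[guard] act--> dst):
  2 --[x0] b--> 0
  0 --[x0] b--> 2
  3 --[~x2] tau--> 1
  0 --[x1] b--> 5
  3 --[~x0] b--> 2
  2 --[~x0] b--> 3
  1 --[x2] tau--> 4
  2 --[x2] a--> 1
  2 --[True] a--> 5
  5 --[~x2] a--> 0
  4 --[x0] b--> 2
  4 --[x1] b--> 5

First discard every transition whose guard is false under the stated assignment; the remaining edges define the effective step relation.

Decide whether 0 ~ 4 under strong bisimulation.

Bisimulation quotient by refinement:
  round 0: {{0,1,2,3,4,5}}
  round 1: {{0,3,4},{1},{2},{5}}
  round 2: {{0,4},{1},{2},{3},{5}}
Fixed point at round 3; 5 class(es).
class of 0: {0,4}; class of 4: {0,4}

Answer: BISIMILAR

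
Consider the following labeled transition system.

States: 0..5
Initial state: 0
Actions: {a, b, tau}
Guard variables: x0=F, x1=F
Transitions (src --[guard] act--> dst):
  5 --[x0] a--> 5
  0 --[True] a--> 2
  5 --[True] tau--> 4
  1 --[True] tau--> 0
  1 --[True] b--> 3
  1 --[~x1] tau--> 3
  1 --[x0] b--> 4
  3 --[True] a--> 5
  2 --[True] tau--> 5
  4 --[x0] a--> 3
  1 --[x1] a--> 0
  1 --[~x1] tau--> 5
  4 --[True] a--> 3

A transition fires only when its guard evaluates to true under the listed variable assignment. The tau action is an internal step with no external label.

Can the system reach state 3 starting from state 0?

Answer: REACHABLE

Trace:
9 transition(s) survive guard evaluation.
depth 0: {0}
depth 1: {2}  total {0,2}
depth 2: {5}  total {0,2,5}
depth 3: {4}  total {0,2,4,5}
depth 4: {3}  total {0,2,3,4,5}
Reach set: {0,2,3,4,5}
Path to 3: a·tau·tau·a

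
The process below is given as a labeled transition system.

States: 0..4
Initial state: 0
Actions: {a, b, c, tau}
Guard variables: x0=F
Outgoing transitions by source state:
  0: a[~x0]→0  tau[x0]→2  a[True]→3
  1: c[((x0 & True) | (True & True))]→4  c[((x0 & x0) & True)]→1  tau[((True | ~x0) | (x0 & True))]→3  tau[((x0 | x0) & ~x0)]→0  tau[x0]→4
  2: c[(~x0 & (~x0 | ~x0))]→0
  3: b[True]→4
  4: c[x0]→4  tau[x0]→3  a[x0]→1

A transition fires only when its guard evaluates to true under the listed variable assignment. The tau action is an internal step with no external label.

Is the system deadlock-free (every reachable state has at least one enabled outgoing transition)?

Answer: DEADLOCK at state 4

Trace:
Reach set: {0,3,4}
  0: a→0  a→3  [2 exit(s)]
  3: b→4  [1 exit(s)]
  4: ∅  [STUCK]
trace reaching 4: a·b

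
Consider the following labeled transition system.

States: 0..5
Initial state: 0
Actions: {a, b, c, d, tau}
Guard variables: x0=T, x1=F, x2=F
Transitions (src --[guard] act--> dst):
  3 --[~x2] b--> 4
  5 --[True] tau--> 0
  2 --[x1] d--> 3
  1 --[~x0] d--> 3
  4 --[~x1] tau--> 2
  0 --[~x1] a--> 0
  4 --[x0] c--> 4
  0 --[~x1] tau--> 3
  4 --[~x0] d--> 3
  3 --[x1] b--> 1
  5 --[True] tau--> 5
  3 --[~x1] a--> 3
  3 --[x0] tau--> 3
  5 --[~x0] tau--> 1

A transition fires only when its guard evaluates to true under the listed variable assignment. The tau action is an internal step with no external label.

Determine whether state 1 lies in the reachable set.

Answer: UNREACHABLE

Working:
Guard filter leaves 9 enabled edge(s).
L0 = {0}
L1 = {3}  now seen {0,3}
L2 = {4}  now seen {0,3,4}
L3 = {2}  now seen {0,2,3,4}
Reach set: {0,2,3,4}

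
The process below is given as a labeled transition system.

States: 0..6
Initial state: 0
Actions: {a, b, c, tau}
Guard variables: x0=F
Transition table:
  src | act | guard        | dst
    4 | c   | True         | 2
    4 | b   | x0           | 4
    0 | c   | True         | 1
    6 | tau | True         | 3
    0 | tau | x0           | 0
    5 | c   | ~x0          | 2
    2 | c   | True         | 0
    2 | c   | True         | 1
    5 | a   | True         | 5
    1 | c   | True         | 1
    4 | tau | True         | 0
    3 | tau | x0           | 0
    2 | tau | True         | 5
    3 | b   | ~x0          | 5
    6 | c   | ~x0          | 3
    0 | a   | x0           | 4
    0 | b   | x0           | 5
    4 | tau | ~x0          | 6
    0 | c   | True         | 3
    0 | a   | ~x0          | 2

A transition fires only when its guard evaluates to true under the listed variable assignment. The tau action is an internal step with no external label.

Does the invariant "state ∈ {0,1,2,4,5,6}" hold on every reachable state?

Answer: INVARIANT VIOLATED at state 3

Working:
Inv-set: {0,1,2,4,5,6}
R = {0,1,2,3,5}
  0: ✓
  1: ✓
  2: ✓
  3: outside
  5: ✓
reach 3 via c — violates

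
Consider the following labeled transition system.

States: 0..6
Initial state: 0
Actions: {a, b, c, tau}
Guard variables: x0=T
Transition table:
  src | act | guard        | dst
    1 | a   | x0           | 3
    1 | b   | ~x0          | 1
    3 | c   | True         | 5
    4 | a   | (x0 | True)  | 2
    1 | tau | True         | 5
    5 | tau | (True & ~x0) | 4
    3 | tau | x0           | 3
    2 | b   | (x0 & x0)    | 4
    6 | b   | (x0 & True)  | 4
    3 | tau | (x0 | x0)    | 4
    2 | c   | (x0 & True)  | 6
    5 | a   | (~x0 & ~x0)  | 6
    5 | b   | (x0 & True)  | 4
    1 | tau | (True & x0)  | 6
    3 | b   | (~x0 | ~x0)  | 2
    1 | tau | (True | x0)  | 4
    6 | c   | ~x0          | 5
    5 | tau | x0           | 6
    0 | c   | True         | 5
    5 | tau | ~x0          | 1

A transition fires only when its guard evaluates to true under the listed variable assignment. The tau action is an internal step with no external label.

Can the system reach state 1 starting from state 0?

Answer: UNREACHABLE

Working:
14 transition(s) survive guard evaluation.
Layer 0: {0}
Layer 1: {5}  total {0,5}
Layer 2: {4,6}  total {0,4,5,6}
Layer 3: {2}  total {0,2,4,5,6}
Reachable = {0,2,4,5,6}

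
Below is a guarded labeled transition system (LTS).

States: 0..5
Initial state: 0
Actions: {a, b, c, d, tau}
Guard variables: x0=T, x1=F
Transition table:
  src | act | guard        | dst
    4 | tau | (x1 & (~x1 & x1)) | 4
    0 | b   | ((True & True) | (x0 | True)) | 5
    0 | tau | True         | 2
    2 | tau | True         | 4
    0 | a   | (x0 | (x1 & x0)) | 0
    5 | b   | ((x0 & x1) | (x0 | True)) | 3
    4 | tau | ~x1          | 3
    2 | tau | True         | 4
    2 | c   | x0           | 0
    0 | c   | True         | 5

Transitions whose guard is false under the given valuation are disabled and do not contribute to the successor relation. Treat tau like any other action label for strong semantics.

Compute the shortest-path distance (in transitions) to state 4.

Answer: 2

Working:
Layered search for 4:
  Layer 0: {0}
  Layer 1: {2,5}
  Layer 2: {3,4}
depth(4)=2, e.g. tau·tau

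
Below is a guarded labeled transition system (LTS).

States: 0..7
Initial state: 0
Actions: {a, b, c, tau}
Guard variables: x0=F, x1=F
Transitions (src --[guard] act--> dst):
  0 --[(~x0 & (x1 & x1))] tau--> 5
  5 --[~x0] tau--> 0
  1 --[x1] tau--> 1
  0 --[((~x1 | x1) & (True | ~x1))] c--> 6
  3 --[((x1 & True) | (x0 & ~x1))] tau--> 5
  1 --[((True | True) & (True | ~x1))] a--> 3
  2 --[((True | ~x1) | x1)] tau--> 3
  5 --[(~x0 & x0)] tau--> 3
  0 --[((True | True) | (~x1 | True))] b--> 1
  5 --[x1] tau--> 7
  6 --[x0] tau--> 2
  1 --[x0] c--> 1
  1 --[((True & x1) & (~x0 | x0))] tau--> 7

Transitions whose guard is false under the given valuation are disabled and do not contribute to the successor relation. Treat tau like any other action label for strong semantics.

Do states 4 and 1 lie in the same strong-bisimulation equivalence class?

Bisimulation quotient by refinement:
  P[0] = {{0,1,2,3,4,5,6,7}}
  P[1] = {{0},{1},{2,5},{3,4,6,7}}
  P[2] = {{0},{1},{2},{3,4,6,7},{5}}
stable after 3 split(s): 5 block(s)
[4]={3,4,6,7}  [1]={1}

Answer: NOT BISIMILAR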